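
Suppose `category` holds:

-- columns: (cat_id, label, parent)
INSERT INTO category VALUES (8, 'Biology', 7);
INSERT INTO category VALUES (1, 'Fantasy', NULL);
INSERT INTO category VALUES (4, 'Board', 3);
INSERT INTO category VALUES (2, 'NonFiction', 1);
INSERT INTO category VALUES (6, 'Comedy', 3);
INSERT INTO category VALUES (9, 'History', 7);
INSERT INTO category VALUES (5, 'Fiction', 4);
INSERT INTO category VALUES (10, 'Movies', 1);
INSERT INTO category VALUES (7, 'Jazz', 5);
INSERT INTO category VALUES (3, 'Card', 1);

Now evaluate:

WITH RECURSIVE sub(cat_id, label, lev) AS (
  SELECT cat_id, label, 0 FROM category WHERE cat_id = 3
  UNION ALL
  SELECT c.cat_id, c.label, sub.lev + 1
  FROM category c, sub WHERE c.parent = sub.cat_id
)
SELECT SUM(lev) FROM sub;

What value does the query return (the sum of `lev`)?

15

Base: cat_id=3 (Card) at lev 0.
Iteration 1: rows with parent in {3} -> Board (id 4, lev 1), Comedy (id 6, lev 1).
Iteration 2: rows with parent in {4,6} -> Fiction (id 5, lev 2).
Iteration 3: rows with parent in {5} -> Jazz (id 7, lev 3).
Iteration 4: rows with parent in {7} -> Biology (id 8, lev 4), History (id 9, lev 4).
Iteration 5: no rows with parent in {8,9}; recursion stops.
SUM(lev) = 0 + 1 + 1 + 2 + 3 + 4 + 4 = 15.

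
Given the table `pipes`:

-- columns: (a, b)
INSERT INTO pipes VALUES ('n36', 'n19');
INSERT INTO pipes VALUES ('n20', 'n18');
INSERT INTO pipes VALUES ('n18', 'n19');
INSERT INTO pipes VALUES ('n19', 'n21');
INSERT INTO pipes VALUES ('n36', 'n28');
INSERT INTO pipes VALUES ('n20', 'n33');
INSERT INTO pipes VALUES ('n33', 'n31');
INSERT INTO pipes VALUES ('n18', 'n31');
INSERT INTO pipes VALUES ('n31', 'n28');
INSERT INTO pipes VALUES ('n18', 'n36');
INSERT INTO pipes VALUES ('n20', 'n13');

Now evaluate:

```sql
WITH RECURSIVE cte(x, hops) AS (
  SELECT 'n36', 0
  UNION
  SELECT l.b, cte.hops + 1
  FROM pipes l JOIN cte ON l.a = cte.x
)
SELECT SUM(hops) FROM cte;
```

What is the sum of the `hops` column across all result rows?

Base: (n36, hops=0).
Iteration 1: edges from {n36} -> (n19, hops=1), (n28, hops=1).
Iteration 2: edges from {n19,n28} -> (n21, hops=2).
Iteration 3: no outgoing edges from {n21}; recursion stops.
SUM(hops) = 0 + 1 + 1 + 2 = 4.

4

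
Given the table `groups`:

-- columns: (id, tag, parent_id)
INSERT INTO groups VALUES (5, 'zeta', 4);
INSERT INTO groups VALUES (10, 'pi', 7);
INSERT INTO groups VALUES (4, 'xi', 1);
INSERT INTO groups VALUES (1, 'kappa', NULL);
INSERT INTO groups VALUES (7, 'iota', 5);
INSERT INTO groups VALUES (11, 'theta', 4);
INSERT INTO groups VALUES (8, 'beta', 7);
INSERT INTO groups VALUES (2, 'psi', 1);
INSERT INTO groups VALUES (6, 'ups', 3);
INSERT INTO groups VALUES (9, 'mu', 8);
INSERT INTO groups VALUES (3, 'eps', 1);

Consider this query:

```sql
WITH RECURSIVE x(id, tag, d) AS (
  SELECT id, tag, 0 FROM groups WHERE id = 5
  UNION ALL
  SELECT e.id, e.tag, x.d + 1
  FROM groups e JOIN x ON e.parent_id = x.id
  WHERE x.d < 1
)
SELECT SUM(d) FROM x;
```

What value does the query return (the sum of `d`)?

Base: id=5 (zeta) at d 0.
Iteration 1: rows with parent_id in {5} -> iota (id 7, d 1).
Iteration 2: d < 1 fails for all current rows; recursion stops.
SUM(d) = 0 + 1 = 1.

1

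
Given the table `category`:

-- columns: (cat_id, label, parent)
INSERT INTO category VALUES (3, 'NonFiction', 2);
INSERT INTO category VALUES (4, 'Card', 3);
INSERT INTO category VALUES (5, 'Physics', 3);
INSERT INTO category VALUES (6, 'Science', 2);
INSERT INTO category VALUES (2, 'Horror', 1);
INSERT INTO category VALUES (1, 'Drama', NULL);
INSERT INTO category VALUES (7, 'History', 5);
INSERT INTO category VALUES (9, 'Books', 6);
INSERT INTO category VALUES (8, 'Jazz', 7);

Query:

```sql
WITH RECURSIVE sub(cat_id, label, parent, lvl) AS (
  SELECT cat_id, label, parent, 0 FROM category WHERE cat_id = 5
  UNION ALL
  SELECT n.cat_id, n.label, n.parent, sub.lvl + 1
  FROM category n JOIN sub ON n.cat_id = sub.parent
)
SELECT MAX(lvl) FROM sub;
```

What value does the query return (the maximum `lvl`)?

Base: cat_id=5 (Physics), parent=3, lvl 0.
Iteration 1: join on cat_id=3 -> NonFiction (id 3, parent=2, lvl 1).
Iteration 2: join on cat_id=2 -> Horror (id 2, parent=1, lvl 2).
Iteration 3: join on cat_id=1 -> Drama (id 1, parent=NULL, lvl 3).
Iteration 4: parent is NULL; no match; recursion stops.
lvl values: 0, 1, 2, 3; the maximum is 3.

3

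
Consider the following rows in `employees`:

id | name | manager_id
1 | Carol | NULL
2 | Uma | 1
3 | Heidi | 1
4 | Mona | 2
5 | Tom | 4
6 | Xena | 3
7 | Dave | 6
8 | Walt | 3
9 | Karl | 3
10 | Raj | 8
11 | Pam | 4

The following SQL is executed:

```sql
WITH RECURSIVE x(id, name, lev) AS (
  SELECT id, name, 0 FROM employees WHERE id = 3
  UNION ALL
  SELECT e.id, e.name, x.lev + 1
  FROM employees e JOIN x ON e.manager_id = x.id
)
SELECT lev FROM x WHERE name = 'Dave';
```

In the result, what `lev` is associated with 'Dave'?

Base: id=3 (Heidi) at lev 0.
Iteration 1: rows with manager_id in {3} -> Xena (id 6, lev 1), Walt (id 8, lev 1), Karl (id 9, lev 1).
Iteration 2: rows with manager_id in {6,8,9} -> Dave (id 7, lev 2), Raj (id 10, lev 2).
Iteration 3: no rows with manager_id in {7,10}; recursion stops.

2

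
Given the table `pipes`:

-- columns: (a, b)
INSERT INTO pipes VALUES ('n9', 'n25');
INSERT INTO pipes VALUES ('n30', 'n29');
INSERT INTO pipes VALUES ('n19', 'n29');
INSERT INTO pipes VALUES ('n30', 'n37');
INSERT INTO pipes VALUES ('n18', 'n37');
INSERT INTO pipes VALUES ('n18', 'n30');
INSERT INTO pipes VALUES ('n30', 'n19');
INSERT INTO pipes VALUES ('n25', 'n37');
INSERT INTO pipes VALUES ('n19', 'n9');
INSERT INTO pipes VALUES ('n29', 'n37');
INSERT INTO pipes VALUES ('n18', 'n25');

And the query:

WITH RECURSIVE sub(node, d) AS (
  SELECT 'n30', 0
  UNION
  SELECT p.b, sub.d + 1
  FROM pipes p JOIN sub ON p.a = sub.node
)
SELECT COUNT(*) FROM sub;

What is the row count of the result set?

Base: (n30, d=0).
Iteration 1: edges from {n30} -> (n19, d=1), (n29, d=1), (n37, d=1).
Iteration 2: edges from {n19,n29,n37} -> (n29, d=2), (n37, d=2), (n9, d=2).
Iteration 3: edges from {n29,n37,n9} -> (n25, d=3), (n37, d=3).
Iteration 4: edges from {n25,n37} -> (n37, d=4).
Iteration 5: no outgoing edges from {n37}; recursion stops.
Total rows emitted: 10.

10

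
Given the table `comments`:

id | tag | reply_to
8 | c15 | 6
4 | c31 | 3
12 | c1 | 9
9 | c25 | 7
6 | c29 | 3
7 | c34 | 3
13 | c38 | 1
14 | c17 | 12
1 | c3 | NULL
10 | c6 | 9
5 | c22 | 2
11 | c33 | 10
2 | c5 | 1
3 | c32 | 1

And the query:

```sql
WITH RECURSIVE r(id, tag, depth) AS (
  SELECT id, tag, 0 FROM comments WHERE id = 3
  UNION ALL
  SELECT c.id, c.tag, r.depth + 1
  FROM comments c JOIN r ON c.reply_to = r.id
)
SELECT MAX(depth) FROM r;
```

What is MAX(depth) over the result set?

Base: id=3 (c32) at depth 0.
Iteration 1: rows with reply_to in {3} -> c31 (id 4, depth 1), c29 (id 6, depth 1), c34 (id 7, depth 1).
Iteration 2: rows with reply_to in {4,6,7} -> c15 (id 8, depth 2), c25 (id 9, depth 2).
Iteration 3: rows with reply_to in {8,9} -> c6 (id 10, depth 3), c1 (id 12, depth 3).
Iteration 4: rows with reply_to in {10,12} -> c33 (id 11, depth 4), c17 (id 14, depth 4).
Iteration 5: no rows with reply_to in {11,14}; recursion stops.
depth values: 0, 1, 1, 1, 2, 2, 3, 3, 4, 4; the maximum is 4.

4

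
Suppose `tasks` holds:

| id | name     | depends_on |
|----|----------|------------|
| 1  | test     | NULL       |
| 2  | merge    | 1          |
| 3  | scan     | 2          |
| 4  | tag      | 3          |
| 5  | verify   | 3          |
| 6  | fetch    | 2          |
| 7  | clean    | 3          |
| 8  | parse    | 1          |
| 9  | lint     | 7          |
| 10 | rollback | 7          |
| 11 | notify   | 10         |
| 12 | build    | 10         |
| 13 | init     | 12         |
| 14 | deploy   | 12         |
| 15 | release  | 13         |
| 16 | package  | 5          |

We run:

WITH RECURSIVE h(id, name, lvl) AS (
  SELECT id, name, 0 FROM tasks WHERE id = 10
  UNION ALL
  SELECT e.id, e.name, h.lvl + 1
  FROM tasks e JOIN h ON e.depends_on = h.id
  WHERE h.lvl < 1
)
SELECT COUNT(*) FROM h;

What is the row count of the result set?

3

Base: id=10 (rollback) at lvl 0.
Iteration 1: rows with depends_on in {10} -> notify (id 11, lvl 1), build (id 12, lvl 1).
Iteration 2: lvl < 1 fails for all current rows; recursion stops.
Total rows emitted: 3.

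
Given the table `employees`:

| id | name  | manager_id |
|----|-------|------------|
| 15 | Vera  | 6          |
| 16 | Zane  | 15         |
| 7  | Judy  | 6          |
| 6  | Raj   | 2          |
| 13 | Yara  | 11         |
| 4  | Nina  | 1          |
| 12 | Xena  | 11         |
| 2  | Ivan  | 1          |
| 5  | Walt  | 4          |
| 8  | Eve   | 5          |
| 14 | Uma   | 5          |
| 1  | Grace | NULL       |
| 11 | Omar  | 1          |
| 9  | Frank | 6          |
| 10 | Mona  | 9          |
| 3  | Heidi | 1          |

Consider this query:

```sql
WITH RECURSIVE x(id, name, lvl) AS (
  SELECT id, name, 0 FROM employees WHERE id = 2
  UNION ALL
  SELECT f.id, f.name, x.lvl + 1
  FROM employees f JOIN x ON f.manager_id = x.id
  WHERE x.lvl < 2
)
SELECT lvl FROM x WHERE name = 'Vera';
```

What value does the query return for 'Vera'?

2

Base: id=2 (Ivan) at lvl 0.
Iteration 1: rows with manager_id in {2} -> Raj (id 6, lvl 1).
Iteration 2: rows with manager_id in {6} -> Judy (id 7, lvl 2), Frank (id 9, lvl 2), Vera (id 15, lvl 2).
Iteration 3: lvl < 2 fails for all current rows; recursion stops.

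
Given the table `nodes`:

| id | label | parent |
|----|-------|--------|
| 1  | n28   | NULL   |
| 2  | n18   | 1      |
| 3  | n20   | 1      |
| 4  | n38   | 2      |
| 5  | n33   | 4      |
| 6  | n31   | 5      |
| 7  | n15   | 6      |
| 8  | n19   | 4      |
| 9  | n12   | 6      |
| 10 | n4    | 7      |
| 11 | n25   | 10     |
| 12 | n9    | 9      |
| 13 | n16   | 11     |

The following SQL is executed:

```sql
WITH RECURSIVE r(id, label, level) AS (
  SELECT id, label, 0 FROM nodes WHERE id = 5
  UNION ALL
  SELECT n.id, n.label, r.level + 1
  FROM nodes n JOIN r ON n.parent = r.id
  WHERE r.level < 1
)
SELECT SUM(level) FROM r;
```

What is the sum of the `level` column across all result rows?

Base: id=5 (n33) at level 0.
Iteration 1: rows with parent in {5} -> n31 (id 6, level 1).
Iteration 2: level < 1 fails for all current rows; recursion stops.
SUM(level) = 0 + 1 = 1.

1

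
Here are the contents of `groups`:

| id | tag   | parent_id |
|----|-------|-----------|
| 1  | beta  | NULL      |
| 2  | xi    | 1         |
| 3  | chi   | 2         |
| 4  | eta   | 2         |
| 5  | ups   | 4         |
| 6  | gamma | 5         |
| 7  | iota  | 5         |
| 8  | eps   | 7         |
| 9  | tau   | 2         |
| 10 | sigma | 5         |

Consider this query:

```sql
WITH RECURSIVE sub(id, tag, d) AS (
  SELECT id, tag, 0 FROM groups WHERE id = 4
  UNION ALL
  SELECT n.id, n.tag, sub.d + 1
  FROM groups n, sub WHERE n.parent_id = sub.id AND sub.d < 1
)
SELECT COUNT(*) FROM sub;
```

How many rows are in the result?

Base: id=4 (eta) at d 0.
Iteration 1: rows with parent_id in {4} -> ups (id 5, d 1).
Iteration 2: d < 1 fails for all current rows; recursion stops.
Total rows emitted: 2.

2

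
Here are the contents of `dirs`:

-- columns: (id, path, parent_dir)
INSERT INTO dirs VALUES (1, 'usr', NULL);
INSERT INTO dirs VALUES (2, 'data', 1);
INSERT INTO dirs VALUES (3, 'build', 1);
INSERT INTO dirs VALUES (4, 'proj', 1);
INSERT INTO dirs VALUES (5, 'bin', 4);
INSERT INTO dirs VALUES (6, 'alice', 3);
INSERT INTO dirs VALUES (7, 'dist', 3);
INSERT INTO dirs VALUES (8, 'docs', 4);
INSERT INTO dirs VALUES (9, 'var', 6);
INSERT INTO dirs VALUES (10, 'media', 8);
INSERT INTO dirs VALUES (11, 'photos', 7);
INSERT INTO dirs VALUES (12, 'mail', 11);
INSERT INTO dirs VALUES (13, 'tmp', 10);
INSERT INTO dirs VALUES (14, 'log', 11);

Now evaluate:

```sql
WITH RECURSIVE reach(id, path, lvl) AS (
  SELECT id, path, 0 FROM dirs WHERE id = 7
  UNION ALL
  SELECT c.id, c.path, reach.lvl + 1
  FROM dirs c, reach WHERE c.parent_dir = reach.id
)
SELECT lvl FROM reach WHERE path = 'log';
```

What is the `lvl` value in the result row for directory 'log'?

2

Base: id=7 (dist) at lvl 0.
Iteration 1: rows with parent_dir in {7} -> photos (id 11, lvl 1).
Iteration 2: rows with parent_dir in {11} -> mail (id 12, lvl 2), log (id 14, lvl 2).
Iteration 3: no rows with parent_dir in {12,14}; recursion stops.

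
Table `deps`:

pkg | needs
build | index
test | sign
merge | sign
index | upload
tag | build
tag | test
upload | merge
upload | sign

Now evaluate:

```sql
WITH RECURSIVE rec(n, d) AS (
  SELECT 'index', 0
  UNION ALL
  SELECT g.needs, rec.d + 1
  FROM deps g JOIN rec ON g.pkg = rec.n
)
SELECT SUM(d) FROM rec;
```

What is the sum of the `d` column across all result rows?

Base: (index, d=0).
Iteration 1: edges from {index} -> (upload, d=1).
Iteration 2: edges from {upload} -> (merge, d=2), (sign, d=2).
Iteration 3: edges from {merge,sign} -> (sign, d=3).
Iteration 4: no outgoing edges from {sign}; recursion stops.
SUM(d) = 0 + 1 + 2 + 2 + 3 = 8.

8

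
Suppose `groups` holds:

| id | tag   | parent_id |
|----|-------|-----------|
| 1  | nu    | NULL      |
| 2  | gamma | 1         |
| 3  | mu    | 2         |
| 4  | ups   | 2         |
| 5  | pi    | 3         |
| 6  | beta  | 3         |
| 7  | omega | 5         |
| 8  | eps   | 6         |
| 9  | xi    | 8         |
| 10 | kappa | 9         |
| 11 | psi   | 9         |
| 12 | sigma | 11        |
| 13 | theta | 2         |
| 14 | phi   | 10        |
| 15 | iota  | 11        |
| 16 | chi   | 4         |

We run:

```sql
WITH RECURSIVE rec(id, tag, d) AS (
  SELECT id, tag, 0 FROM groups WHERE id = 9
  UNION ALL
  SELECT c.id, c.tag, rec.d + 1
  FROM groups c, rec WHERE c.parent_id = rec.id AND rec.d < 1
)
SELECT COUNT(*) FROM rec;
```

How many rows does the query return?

3

Base: id=9 (xi) at d 0.
Iteration 1: rows with parent_id in {9} -> kappa (id 10, d 1), psi (id 11, d 1).
Iteration 2: d < 1 fails for all current rows; recursion stops.
Total rows emitted: 3.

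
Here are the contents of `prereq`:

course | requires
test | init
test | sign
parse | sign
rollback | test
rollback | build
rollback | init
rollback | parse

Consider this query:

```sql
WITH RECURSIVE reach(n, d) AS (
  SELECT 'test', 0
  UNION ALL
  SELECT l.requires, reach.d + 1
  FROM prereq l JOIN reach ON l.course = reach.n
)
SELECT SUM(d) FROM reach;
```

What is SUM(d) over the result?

2

Base: (test, d=0).
Iteration 1: edges from {test} -> (init, d=1), (sign, d=1).
Iteration 2: no outgoing edges from {init,sign}; recursion stops.
SUM(d) = 0 + 1 + 1 = 2.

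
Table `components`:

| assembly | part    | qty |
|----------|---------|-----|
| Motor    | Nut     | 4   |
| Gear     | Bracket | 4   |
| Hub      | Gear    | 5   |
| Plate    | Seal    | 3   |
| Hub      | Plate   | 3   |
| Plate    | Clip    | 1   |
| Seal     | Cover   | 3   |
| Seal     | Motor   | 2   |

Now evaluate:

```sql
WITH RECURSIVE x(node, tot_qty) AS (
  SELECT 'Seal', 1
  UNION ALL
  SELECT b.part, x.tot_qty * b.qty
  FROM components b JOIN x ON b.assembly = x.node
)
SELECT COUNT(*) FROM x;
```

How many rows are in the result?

Base: (Seal, tot_qty=1).
Iteration 1: components of {Seal} -> Cover = 1*3 = 3, Motor = 1*2 = 2.
Iteration 2: components of {Cover,Motor} -> Nut = 2*4 = 8.
Iteration 3: no further components; recursion stops.
Total rows emitted: 4.

4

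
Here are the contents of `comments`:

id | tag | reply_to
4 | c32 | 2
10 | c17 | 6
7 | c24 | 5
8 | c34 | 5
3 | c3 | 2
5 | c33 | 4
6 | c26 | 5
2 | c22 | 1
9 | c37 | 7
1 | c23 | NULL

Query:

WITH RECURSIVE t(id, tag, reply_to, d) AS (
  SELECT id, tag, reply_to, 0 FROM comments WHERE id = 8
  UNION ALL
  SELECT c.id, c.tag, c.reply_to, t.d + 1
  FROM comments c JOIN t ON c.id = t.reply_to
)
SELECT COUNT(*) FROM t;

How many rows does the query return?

Base: id=8 (c34), reply_to=5, d 0.
Iteration 1: join on id=5 -> c33 (id 5, reply_to=4, d 1).
Iteration 2: join on id=4 -> c32 (id 4, reply_to=2, d 2).
Iteration 3: join on id=2 -> c22 (id 2, reply_to=1, d 3).
Iteration 4: join on id=1 -> c23 (id 1, reply_to=NULL, d 4).
Iteration 5: reply_to is NULL; no match; recursion stops.
Total rows emitted: 5.

5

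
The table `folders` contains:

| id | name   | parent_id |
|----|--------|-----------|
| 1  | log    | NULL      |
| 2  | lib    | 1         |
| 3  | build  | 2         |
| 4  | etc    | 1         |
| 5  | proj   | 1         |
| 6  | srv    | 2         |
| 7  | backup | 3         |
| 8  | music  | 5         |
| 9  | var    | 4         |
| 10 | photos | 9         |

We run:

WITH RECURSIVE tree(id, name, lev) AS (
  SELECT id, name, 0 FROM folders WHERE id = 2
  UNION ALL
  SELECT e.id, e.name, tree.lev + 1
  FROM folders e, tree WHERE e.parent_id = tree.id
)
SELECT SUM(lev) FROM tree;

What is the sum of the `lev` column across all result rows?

Base: id=2 (lib) at lev 0.
Iteration 1: rows with parent_id in {2} -> build (id 3, lev 1), srv (id 6, lev 1).
Iteration 2: rows with parent_id in {3,6} -> backup (id 7, lev 2).
Iteration 3: no rows with parent_id in {7}; recursion stops.
SUM(lev) = 0 + 1 + 1 + 2 = 4.

4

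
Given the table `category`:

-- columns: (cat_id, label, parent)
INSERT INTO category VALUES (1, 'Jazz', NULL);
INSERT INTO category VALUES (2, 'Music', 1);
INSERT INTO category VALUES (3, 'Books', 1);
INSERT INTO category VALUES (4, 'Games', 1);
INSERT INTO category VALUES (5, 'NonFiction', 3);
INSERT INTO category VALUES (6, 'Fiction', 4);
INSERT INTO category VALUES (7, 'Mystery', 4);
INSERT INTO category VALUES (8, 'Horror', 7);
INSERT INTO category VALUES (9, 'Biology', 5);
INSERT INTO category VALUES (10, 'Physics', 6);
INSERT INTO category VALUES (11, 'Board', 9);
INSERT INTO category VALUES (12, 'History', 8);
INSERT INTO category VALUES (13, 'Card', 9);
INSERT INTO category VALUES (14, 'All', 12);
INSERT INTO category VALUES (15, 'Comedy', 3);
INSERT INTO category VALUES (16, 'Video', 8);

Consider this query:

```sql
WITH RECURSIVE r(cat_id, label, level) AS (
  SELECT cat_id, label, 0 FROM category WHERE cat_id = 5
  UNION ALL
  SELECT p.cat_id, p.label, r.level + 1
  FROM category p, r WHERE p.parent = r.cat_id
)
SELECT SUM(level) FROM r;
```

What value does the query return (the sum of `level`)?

Base: cat_id=5 (NonFiction) at level 0.
Iteration 1: rows with parent in {5} -> Biology (id 9, level 1).
Iteration 2: rows with parent in {9} -> Board (id 11, level 2), Card (id 13, level 2).
Iteration 3: no rows with parent in {11,13}; recursion stops.
SUM(level) = 0 + 1 + 2 + 2 = 5.

5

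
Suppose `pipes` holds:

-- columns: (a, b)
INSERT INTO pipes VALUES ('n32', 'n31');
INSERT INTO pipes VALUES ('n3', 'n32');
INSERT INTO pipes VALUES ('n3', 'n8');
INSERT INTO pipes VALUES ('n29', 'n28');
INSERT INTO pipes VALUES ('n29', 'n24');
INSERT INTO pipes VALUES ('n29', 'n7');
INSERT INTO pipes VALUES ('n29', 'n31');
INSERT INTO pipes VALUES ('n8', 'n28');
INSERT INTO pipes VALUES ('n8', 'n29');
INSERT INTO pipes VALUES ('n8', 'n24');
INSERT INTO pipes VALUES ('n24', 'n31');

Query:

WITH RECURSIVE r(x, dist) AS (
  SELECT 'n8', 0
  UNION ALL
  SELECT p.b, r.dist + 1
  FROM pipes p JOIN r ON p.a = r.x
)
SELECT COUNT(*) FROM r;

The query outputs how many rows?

10

Base: (n8, dist=0).
Iteration 1: edges from {n8} -> (n24, dist=1), (n28, dist=1), (n29, dist=1).
Iteration 2: edges from {n24,n28,n29} -> (n24, dist=2), (n28, dist=2), (n31, dist=2) x2, (n7, dist=2). [UNION ALL keeps all 5 new rows, including repeats]
Iteration 3: edges from {n24,n28,n31,n7} -> (n31, dist=3).
Iteration 4: no outgoing edges from {n31}; recursion stops.
Total rows emitted: 10.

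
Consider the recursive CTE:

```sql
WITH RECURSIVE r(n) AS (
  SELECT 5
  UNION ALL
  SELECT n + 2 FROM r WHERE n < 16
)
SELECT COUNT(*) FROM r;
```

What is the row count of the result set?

Base: n=5.
Iteration 1: 5 < 16 holds -> n = 5 + 2 = 7.
Iteration 2: 7 < 16 holds -> n = 7 + 2 = 9.
Iteration 3: 9 < 16 holds -> n = 9 + 2 = 11.
Iteration 4: 11 < 16 holds -> n = 11 + 2 = 13.
Iteration 5: 13 < 16 holds -> n = 13 + 2 = 15.
Iteration 6: 15 < 16 holds -> n = 15 + 2 = 17.
Iteration 7: 17 < 16 fails; recursion stops.
Total rows emitted: 7.

7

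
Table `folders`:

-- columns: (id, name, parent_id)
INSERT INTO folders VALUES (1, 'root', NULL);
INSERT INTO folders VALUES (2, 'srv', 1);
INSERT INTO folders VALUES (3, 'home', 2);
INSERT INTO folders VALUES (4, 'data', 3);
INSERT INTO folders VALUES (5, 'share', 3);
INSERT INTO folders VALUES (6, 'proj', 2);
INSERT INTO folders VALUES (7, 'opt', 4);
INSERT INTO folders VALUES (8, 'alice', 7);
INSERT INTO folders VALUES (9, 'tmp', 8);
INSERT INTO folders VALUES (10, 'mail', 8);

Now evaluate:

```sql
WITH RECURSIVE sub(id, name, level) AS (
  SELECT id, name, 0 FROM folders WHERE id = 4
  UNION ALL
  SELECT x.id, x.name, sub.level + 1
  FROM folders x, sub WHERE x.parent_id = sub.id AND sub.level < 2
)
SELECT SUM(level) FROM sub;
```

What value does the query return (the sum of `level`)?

3

Base: id=4 (data) at level 0.
Iteration 1: rows with parent_id in {4} -> opt (id 7, level 1).
Iteration 2: rows with parent_id in {7} -> alice (id 8, level 2).
Iteration 3: level < 2 fails for all current rows; recursion stops.
SUM(level) = 0 + 1 + 2 = 3.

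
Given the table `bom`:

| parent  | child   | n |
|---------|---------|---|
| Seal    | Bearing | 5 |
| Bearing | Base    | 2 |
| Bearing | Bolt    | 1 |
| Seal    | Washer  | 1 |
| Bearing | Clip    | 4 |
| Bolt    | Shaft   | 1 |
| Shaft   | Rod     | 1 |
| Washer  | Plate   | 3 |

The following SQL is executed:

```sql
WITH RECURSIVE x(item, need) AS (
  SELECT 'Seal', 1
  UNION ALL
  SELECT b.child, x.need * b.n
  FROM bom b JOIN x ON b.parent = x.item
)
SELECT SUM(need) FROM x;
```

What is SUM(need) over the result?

Base: (Seal, need=1).
Iteration 1: components of {Seal} -> Bearing = 1*5 = 5, Washer = 1*1 = 1.
Iteration 2: components of {Bearing,Washer} -> Base = 5*2 = 10, Bolt = 5*1 = 5, Clip = 5*4 = 20, Plate = 1*3 = 3.
Iteration 3: components of {Base,Bolt,Clip,Plate} -> Shaft = 5*1 = 5.
Iteration 4: components of {Shaft} -> Rod = 5*1 = 5.
Iteration 5: no further components; recursion stops.
SUM(need) = 1 + 5 + 1 + 10 + 5 + 20 + 3 + 5 + 5 = 55.

55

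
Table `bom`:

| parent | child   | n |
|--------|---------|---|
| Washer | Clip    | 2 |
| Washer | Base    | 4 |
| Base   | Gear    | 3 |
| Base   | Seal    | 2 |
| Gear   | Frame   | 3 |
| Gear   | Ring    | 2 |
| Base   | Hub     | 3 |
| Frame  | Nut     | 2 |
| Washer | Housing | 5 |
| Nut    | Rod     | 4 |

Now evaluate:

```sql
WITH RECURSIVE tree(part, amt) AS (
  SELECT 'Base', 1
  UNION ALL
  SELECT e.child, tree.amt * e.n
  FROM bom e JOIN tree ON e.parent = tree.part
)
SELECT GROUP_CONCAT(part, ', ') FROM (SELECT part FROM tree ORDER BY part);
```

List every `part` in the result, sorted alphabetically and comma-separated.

Base, Frame, Gear, Hub, Nut, Ring, Rod, Seal

Base: (Base, amt=1).
Iteration 1: components of {Base} -> Gear = 1*3 = 3, Hub = 1*3 = 3, Seal = 1*2 = 2.
Iteration 2: components of {Gear,Hub,Seal} -> Frame = 3*3 = 9, Ring = 3*2 = 6.
Iteration 3: components of {Frame,Ring} -> Nut = 9*2 = 18.
Iteration 4: components of {Nut} -> Rod = 18*4 = 72.
Iteration 5: no further components; recursion stops.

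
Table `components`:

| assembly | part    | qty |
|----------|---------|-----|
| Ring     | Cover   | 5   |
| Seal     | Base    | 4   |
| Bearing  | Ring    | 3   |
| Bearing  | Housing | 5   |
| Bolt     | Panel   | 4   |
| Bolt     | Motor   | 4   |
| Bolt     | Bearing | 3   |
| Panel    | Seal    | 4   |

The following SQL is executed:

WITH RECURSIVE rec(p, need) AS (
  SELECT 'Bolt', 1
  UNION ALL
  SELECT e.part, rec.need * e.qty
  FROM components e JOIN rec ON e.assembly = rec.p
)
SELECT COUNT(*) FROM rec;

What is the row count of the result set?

9

Base: (Bolt, need=1).
Iteration 1: components of {Bolt} -> Bearing = 1*3 = 3, Motor = 1*4 = 4, Panel = 1*4 = 4.
Iteration 2: components of {Bearing,Motor,Panel} -> Housing = 3*5 = 15, Ring = 3*3 = 9, Seal = 4*4 = 16.
Iteration 3: components of {Housing,Ring,Seal} -> Base = 16*4 = 64, Cover = 9*5 = 45.
Iteration 4: no further components; recursion stops.
Total rows emitted: 9.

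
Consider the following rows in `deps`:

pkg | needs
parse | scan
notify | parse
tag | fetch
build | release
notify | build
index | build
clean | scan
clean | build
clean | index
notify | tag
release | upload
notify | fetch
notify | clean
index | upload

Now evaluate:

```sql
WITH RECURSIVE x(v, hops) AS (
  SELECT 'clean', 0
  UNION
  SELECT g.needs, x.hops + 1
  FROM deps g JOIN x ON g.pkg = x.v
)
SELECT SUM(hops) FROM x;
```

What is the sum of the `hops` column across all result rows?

Base: (clean, hops=0).
Iteration 1: edges from {clean} -> (build, hops=1), (index, hops=1), (scan, hops=1).
Iteration 2: edges from {build,index,scan} -> (build, hops=2), (release, hops=2), (upload, hops=2).
Iteration 3: edges from {build,release,upload} -> (release, hops=3), (upload, hops=3).
Iteration 4: edges from {release,upload} -> (upload, hops=4).
Iteration 5: no outgoing edges from {upload}; recursion stops.
SUM(hops) = 0 + 1 + 1 + 1 + 2 + 2 + 2 + 3 + 3 + 4 = 19.

19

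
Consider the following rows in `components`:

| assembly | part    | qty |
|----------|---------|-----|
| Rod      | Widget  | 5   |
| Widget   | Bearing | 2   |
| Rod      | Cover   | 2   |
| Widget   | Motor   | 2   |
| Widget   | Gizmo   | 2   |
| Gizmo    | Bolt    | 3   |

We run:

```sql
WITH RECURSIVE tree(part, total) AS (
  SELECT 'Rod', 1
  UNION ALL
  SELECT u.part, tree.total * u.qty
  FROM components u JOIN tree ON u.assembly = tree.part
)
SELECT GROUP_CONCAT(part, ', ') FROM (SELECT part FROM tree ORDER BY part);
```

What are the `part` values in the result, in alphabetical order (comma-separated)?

Base: (Rod, total=1).
Iteration 1: components of {Rod} -> Cover = 1*2 = 2, Widget = 1*5 = 5.
Iteration 2: components of {Cover,Widget} -> Bearing = 5*2 = 10, Gizmo = 5*2 = 10, Motor = 5*2 = 10.
Iteration 3: components of {Bearing,Gizmo,Motor} -> Bolt = 10*3 = 30.
Iteration 4: no further components; recursion stops.

Bearing, Bolt, Cover, Gizmo, Motor, Rod, Widget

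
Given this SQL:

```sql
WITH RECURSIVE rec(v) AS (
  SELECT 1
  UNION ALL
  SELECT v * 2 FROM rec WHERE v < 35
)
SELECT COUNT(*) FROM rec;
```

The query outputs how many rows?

7

Base: v=1.
Iteration 1: 1 < 35 holds -> v = 1 * 2 = 2.
Iteration 2: 2 < 35 holds -> v = 2 * 2 = 4.
Iteration 3: 4 < 35 holds -> v = 4 * 2 = 8.
Iteration 4: 8 < 35 holds -> v = 8 * 2 = 16.
Iteration 5: 16 < 35 holds -> v = 16 * 2 = 32.
Iteration 6: 32 < 35 holds -> v = 32 * 2 = 64.
Iteration 7: 64 < 35 fails; recursion stops.
Total rows emitted: 7.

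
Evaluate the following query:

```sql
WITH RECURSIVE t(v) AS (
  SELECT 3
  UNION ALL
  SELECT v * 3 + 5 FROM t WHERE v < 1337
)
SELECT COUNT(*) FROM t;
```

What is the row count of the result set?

7

Base: v=3.
Iteration 1: 3 < 1337 holds -> v = 3 * 3 + 5 = 14.
Iteration 2: 14 < 1337 holds -> v = 14 * 3 + 5 = 47.
Iteration 3: 47 < 1337 holds -> v = 47 * 3 + 5 = 146.
Iteration 4: 146 < 1337 holds -> v = 146 * 3 + 5 = 443.
Iteration 5: 443 < 1337 holds -> v = 443 * 3 + 5 = 1334.
Iteration 6: 1334 < 1337 holds -> v = 1334 * 3 + 5 = 4007.
Iteration 7: 4007 < 1337 fails; recursion stops.
Total rows emitted: 7.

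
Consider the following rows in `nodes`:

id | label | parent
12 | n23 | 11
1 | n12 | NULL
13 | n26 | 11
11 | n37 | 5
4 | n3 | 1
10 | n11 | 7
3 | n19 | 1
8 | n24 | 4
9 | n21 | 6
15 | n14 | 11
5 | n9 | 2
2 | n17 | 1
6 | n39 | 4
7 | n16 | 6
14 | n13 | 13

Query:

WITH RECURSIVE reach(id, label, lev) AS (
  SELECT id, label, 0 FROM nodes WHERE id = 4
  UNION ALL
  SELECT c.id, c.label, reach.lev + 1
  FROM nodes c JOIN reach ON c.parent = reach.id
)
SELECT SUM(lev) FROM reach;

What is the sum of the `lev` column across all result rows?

Base: id=4 (n3) at lev 0.
Iteration 1: rows with parent in {4} -> n39 (id 6, lev 1), n24 (id 8, lev 1).
Iteration 2: rows with parent in {6,8} -> n16 (id 7, lev 2), n21 (id 9, lev 2).
Iteration 3: rows with parent in {7,9} -> n11 (id 10, lev 3).
Iteration 4: no rows with parent in {10}; recursion stops.
SUM(lev) = 0 + 1 + 1 + 2 + 2 + 3 = 9.

9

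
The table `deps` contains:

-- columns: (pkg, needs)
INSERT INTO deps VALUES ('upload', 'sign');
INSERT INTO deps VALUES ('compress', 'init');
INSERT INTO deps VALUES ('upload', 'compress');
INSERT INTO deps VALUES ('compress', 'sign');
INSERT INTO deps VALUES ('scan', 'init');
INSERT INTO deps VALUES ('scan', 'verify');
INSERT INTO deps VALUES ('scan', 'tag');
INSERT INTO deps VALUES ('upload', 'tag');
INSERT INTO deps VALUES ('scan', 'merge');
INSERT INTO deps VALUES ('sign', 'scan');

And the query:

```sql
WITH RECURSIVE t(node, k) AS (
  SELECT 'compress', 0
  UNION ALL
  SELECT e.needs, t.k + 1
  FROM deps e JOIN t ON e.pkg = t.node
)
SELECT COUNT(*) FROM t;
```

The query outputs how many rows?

Base: (compress, k=0).
Iteration 1: edges from {compress} -> (init, k=1), (sign, k=1).
Iteration 2: edges from {init,sign} -> (scan, k=2).
Iteration 3: edges from {scan} -> (init, k=3), (merge, k=3), (tag, k=3), (verify, k=3).
Iteration 4: no outgoing edges from {init,merge,tag,verify}; recursion stops.
Total rows emitted: 8.

8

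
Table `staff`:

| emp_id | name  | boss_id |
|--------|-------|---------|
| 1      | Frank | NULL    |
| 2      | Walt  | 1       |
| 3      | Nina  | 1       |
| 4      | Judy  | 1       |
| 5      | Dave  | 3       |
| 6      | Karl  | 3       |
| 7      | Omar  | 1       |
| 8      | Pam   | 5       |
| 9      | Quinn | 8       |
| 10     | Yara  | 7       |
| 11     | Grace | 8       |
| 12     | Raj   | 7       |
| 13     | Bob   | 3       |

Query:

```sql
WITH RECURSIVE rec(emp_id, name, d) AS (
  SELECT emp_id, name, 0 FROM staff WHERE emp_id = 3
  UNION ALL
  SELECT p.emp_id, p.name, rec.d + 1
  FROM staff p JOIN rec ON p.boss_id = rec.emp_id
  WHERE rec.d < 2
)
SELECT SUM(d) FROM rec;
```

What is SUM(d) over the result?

5

Base: emp_id=3 (Nina) at d 0.
Iteration 1: rows with boss_id in {3} -> Dave (id 5, d 1), Karl (id 6, d 1), Bob (id 13, d 1).
Iteration 2: rows with boss_id in {5,6,13} -> Pam (id 8, d 2).
Iteration 3: d < 2 fails for all current rows; recursion stops.
SUM(d) = 0 + 1 + 1 + 1 + 2 = 5.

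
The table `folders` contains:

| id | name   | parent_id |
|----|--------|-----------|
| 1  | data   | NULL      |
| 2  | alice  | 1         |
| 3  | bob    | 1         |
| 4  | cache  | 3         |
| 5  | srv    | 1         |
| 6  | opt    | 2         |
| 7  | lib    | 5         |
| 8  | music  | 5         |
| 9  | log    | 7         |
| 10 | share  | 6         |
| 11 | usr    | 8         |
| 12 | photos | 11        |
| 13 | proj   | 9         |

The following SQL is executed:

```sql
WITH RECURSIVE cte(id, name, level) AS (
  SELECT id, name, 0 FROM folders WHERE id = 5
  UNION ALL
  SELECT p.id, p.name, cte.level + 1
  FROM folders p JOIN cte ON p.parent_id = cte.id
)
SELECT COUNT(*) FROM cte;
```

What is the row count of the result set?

7

Base: id=5 (srv) at level 0.
Iteration 1: rows with parent_id in {5} -> lib (id 7, level 1), music (id 8, level 1).
Iteration 2: rows with parent_id in {7,8} -> log (id 9, level 2), usr (id 11, level 2).
Iteration 3: rows with parent_id in {9,11} -> photos (id 12, level 3), proj (id 13, level 3).
Iteration 4: no rows with parent_id in {12,13}; recursion stops.
Total rows emitted: 7.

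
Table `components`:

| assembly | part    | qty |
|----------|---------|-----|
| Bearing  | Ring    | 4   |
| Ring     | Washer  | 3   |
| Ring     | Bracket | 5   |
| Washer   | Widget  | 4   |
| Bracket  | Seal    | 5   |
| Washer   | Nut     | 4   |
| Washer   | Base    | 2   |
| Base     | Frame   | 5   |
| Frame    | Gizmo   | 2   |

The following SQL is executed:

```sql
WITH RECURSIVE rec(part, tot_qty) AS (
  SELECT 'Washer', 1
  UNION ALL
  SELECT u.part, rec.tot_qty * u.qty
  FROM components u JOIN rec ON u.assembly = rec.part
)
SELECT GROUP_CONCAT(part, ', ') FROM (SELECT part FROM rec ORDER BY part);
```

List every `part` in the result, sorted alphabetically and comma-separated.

Base: (Washer, tot_qty=1).
Iteration 1: components of {Washer} -> Base = 1*2 = 2, Nut = 1*4 = 4, Widget = 1*4 = 4.
Iteration 2: components of {Base,Nut,Widget} -> Frame = 2*5 = 10.
Iteration 3: components of {Frame} -> Gizmo = 10*2 = 20.
Iteration 4: no further components; recursion stops.

Base, Frame, Gizmo, Nut, Washer, Widget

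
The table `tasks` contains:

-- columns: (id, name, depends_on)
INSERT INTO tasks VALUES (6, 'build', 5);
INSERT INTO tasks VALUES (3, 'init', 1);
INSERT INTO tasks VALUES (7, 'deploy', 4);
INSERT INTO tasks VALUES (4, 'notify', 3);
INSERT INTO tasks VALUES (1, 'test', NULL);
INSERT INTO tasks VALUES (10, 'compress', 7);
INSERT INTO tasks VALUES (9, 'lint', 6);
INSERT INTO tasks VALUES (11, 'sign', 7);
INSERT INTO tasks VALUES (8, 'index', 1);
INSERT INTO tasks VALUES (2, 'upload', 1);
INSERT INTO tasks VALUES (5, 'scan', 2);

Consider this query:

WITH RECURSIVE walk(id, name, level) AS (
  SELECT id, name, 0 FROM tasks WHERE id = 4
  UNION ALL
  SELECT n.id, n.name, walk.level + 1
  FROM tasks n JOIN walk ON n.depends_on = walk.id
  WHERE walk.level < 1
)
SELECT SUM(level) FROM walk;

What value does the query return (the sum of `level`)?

Base: id=4 (notify) at level 0.
Iteration 1: rows with depends_on in {4} -> deploy (id 7, level 1).
Iteration 2: level < 1 fails for all current rows; recursion stops.
SUM(level) = 0 + 1 = 1.

1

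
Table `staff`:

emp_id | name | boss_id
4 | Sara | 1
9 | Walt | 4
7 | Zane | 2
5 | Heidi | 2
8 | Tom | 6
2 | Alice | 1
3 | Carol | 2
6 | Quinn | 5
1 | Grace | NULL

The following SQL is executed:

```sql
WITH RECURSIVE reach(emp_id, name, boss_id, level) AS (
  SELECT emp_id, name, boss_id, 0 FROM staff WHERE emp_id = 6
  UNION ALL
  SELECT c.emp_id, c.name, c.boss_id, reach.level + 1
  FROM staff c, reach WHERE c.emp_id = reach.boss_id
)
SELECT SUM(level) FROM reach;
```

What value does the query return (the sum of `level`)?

Base: emp_id=6 (Quinn), boss_id=5, level 0.
Iteration 1: join on emp_id=5 -> Heidi (id 5, boss_id=2, level 1).
Iteration 2: join on emp_id=2 -> Alice (id 2, boss_id=1, level 2).
Iteration 3: join on emp_id=1 -> Grace (id 1, boss_id=NULL, level 3).
Iteration 4: boss_id is NULL; no match; recursion stops.
SUM(level) = 0 + 1 + 2 + 3 = 6.

6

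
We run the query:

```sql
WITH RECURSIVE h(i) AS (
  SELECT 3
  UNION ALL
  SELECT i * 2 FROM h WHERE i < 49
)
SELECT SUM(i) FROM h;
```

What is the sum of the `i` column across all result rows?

Base: i=3.
Iteration 1: 3 < 49 holds -> i = 3 * 2 = 6.
Iteration 2: 6 < 49 holds -> i = 6 * 2 = 12.
Iteration 3: 12 < 49 holds -> i = 12 * 2 = 24.
Iteration 4: 24 < 49 holds -> i = 24 * 2 = 48.
Iteration 5: 48 < 49 holds -> i = 48 * 2 = 96.
Iteration 6: 96 < 49 fails; recursion stops.
SUM(i) = 3 + 6 + 12 + 24 + 48 + 96 = 189.

189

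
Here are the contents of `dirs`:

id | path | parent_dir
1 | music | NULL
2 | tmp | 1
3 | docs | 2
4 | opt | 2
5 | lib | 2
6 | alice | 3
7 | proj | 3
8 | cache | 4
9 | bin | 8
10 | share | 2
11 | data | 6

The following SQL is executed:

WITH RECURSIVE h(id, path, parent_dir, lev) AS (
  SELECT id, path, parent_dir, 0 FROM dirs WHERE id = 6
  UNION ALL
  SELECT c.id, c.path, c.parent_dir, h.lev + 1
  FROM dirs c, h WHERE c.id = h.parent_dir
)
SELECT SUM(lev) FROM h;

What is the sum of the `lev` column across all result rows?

6

Base: id=6 (alice), parent_dir=3, lev 0.
Iteration 1: join on id=3 -> docs (id 3, parent_dir=2, lev 1).
Iteration 2: join on id=2 -> tmp (id 2, parent_dir=1, lev 2).
Iteration 3: join on id=1 -> music (id 1, parent_dir=NULL, lev 3).
Iteration 4: parent_dir is NULL; no match; recursion stops.
SUM(lev) = 0 + 1 + 2 + 3 = 6.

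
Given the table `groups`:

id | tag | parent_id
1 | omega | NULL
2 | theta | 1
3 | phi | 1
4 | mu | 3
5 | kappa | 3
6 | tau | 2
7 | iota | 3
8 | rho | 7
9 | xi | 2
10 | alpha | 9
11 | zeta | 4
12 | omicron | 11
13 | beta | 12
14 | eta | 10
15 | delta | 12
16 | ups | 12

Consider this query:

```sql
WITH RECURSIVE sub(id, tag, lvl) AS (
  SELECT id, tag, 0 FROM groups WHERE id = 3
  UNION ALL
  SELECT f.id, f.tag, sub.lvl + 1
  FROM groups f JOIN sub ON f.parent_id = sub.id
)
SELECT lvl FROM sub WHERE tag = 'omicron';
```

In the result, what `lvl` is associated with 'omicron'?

3

Base: id=3 (phi) at lvl 0.
Iteration 1: rows with parent_id in {3} -> mu (id 4, lvl 1), kappa (id 5, lvl 1), iota (id 7, lvl 1).
Iteration 2: rows with parent_id in {4,5,7} -> rho (id 8, lvl 2), zeta (id 11, lvl 2).
Iteration 3: rows with parent_id in {8,11} -> omicron (id 12, lvl 3).
Iteration 4: rows with parent_id in {12} -> beta (id 13, lvl 4), delta (id 15, lvl 4), ups (id 16, lvl 4).
Iteration 5: no rows with parent_id in {13,15,16}; recursion stops.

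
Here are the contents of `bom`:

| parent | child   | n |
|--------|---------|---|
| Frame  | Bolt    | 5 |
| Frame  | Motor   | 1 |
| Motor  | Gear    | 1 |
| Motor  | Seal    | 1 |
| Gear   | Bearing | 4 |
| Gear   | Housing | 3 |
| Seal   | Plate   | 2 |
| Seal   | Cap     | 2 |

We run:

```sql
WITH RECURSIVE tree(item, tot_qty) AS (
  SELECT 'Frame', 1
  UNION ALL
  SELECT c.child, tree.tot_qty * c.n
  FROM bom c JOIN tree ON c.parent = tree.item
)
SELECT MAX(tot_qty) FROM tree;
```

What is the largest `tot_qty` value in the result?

Base: (Frame, tot_qty=1).
Iteration 1: components of {Frame} -> Bolt = 1*5 = 5, Motor = 1*1 = 1.
Iteration 2: components of {Bolt,Motor} -> Gear = 1*1 = 1, Seal = 1*1 = 1.
Iteration 3: components of {Gear,Seal} -> Bearing = 1*4 = 4, Cap = 1*2 = 2, Housing = 1*3 = 3, Plate = 1*2 = 2.
Iteration 4: no further components; recursion stops.
tot_qty values: 1, 5, 1, 1, 1, 4, 3, 2, 2; the maximum is 5.

5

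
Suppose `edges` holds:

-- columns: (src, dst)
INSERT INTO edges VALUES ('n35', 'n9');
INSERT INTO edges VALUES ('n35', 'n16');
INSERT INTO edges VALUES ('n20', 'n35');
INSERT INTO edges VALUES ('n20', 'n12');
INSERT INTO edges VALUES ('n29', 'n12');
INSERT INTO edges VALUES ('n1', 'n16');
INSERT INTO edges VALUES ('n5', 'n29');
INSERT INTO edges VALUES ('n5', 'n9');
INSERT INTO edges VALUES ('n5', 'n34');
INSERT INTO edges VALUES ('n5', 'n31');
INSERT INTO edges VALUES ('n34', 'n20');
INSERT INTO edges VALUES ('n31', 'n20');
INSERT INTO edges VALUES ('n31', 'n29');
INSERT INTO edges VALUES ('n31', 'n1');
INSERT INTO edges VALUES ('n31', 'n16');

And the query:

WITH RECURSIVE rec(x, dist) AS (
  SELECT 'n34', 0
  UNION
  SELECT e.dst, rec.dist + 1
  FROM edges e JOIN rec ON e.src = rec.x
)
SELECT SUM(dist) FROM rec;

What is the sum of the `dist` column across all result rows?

Base: (n34, dist=0).
Iteration 1: edges from {n34} -> (n20, dist=1).
Iteration 2: edges from {n20} -> (n12, dist=2), (n35, dist=2).
Iteration 3: edges from {n12,n35} -> (n16, dist=3), (n9, dist=3).
Iteration 4: no outgoing edges from {n16,n9}; recursion stops.
SUM(dist) = 0 + 1 + 2 + 2 + 3 + 3 = 11.

11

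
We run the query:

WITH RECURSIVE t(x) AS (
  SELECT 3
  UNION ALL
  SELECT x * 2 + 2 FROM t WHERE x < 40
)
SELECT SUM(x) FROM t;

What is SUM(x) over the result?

145

Base: x=3.
Iteration 1: 3 < 40 holds -> x = 3 * 2 + 2 = 8.
Iteration 2: 8 < 40 holds -> x = 8 * 2 + 2 = 18.
Iteration 3: 18 < 40 holds -> x = 18 * 2 + 2 = 38.
Iteration 4: 38 < 40 holds -> x = 38 * 2 + 2 = 78.
Iteration 5: 78 < 40 fails; recursion stops.
SUM(x) = 3 + 8 + 18 + 38 + 78 = 145.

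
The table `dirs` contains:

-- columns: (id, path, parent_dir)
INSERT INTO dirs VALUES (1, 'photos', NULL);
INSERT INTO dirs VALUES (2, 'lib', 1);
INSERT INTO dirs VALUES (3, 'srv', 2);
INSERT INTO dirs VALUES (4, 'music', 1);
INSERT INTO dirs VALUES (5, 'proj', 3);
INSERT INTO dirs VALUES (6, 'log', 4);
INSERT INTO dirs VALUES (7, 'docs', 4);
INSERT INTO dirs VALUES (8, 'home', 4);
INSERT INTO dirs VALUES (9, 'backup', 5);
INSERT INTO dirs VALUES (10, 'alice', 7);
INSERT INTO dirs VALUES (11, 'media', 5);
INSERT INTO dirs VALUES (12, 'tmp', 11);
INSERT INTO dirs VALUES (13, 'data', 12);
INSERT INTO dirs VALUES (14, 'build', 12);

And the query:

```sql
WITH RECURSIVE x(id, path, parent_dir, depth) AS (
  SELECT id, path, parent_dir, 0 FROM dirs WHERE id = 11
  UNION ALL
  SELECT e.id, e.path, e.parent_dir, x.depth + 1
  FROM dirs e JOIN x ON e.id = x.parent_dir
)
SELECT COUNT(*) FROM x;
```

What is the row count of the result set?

Base: id=11 (media), parent_dir=5, depth 0.
Iteration 1: join on id=5 -> proj (id 5, parent_dir=3, depth 1).
Iteration 2: join on id=3 -> srv (id 3, parent_dir=2, depth 2).
Iteration 3: join on id=2 -> lib (id 2, parent_dir=1, depth 3).
Iteration 4: join on id=1 -> photos (id 1, parent_dir=NULL, depth 4).
Iteration 5: parent_dir is NULL; no match; recursion stops.
Total rows emitted: 5.

5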